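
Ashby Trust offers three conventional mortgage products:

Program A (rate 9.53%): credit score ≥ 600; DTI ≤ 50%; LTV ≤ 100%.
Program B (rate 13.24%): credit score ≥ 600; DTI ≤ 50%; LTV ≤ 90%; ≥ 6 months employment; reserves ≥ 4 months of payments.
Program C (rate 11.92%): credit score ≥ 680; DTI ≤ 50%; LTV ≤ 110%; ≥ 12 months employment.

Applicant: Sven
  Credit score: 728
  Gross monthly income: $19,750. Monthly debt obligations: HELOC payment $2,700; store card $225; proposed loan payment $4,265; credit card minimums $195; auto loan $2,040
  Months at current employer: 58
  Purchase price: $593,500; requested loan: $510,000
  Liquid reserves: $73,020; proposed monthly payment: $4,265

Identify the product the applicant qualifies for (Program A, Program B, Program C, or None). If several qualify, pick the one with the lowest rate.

Total debts = (2,700 + 225 + 4,265 + 195 + 2,040) = 9,425; DTI = 9,425/19,750 = 47.7%.
LTV = 510,000/593,500 = 85.9%.
Reserves = 73,020/4,265 = 17.1 months.
Program A: score 728 ≥ 600; DTI 47.7% ≤ 50%; LTV 85.9% ≤ 100% → qualifies.
Program B: score 728 ≥ 600; DTI 47.7% ≤ 50%; LTV 85.9% ≤ 90%; employment 58 ≥ 6 mo; reserves 17.1 ≥ 4 mo → qualifies.
Program C: score 728 ≥ 680; DTI 47.7% ≤ 50%; LTV 85.9% ≤ 110%; employment 58 ≥ 12 mo → qualifies.
Qualifying: Program A, Program B, Program C. Lowest rate is 9.53% → Program A.

Program A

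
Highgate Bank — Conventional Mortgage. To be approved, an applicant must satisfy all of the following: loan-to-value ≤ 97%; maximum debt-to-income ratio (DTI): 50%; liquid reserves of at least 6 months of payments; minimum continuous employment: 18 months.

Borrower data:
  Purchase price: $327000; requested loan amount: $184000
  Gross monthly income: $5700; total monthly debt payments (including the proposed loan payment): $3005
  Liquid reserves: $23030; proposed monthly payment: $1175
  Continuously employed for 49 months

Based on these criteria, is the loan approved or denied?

Loan-to-value = 184,000/327,000 = 56.3% — pass (97% max)
DTI = 3,005/5,700 = 52.7% > 50%
Reserves: 23,030 ÷ 1,175 = 19.6 months (meets 6-month minimum)
Employment 49 ≥ 18 months
Fails on DTI.

Denied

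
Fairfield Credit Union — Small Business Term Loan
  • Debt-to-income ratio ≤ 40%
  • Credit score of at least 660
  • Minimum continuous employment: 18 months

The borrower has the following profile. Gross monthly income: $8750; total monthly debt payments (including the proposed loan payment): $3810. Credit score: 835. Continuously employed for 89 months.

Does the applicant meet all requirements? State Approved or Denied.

DTI: 3,810 ÷ 8,750 = 43.5%, exceeds the 40% cap
Credit score 835 ≥ 660 (meets)
Employment 89 ≥ 18 months
Fails on DTI.

Denied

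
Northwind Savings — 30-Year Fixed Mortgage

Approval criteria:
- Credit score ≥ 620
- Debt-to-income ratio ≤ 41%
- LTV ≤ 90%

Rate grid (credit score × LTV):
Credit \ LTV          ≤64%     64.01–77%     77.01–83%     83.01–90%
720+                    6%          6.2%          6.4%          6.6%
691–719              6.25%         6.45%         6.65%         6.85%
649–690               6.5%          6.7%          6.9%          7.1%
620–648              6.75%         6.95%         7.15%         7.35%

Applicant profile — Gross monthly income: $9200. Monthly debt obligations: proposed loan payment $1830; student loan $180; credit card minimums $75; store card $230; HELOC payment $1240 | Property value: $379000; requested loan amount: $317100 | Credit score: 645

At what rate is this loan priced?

Credit score 645 ≥ 620; Total monthly debts = (1,830 + 180 + 75 + 230 + 1,240) = 3,555. DTI: 3,555 ÷ 9,200 = 38.6%, within the 41% cap
LTV = 317,100/379,000 = 83.7% ≤ 90%
Credit 645 → row 620–648; LTV 83.7% → column 83.01–90%. Grid cell → 7.35%.

7.35%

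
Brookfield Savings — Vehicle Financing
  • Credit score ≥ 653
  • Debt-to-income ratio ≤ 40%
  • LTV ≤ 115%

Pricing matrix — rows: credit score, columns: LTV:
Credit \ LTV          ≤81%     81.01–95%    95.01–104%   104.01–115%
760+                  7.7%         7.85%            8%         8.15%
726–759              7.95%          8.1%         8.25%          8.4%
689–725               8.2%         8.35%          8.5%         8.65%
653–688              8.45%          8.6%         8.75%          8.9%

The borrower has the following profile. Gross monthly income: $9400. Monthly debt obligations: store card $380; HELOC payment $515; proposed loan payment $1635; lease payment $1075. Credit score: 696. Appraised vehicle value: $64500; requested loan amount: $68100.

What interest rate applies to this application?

8.65%

Credit score 696 ≥ 653; Total monthly debts = (380 + 515 + 1,635 + 1,075) = 3,605. Debt-to-income = 3,605/9,400 = 38.4% — meets 40% limit
Loan-to-value = 68,100/64,500 = 105.6% — pass (115% max)
Credit 696 → row 689–725; LTV 105.6% → column 104.01–115%. Grid cell → 8.65%.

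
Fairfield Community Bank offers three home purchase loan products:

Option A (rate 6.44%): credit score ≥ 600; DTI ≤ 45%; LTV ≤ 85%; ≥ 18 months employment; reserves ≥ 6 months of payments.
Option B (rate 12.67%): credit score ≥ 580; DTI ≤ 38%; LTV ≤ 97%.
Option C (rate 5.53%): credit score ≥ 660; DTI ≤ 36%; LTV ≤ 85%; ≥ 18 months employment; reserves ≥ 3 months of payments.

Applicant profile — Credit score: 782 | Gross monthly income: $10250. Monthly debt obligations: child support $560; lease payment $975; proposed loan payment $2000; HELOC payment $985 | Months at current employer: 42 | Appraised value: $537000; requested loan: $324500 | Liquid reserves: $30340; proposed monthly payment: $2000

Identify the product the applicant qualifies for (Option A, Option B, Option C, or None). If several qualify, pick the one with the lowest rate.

Option A

Total debts = (560 + 975 + 2,000 + 985) = 4,520; DTI = 4,520/10,250 = 44.1%.
LTV = 324,500/537,000 = 60.4%.
Reserves = 30,340/2,000 = 15.2 months.
Option A: score 782 ≥ 600; DTI 44.1% ≤ 45%; LTV 60.4% ≤ 85%; employment 42 ≥ 18 mo; reserves 15.2 ≥ 6 mo → qualifies.
Option B: score 782 ≥ 580; DTI 44.1% > 38%; LTV 60.4% ≤ 97% → does not qualify.
Option C: score 782 ≥ 660; DTI 44.1% > 36%; LTV 60.4% ≤ 85%; employment 42 ≥ 18 mo; reserves 15.2 ≥ 3 mo → does not qualify.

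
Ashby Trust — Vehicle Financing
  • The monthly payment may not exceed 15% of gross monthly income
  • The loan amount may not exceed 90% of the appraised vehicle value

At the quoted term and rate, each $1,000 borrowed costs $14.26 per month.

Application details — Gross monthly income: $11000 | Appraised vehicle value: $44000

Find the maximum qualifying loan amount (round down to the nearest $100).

Payment cap: 15% × $11,000 = $1,650/month.
At $14.26 per $1,000, that supports 1,650/14.26 × 1,000 ≈ $115,708 → $115,700.
LTV cap: 90% × $44,000 = $39,600 → $39,600.
Binding constraint: loan-to-value.

$39,600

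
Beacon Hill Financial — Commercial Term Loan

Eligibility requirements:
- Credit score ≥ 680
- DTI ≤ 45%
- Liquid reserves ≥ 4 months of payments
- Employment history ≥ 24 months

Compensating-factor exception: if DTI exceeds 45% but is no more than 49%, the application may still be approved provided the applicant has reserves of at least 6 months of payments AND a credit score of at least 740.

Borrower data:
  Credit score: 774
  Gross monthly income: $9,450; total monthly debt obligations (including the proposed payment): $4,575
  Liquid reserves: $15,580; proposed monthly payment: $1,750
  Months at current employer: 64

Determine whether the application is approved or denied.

Approved

Credit score 774 ≥ 680 (meets base)
DTI: 4,575 ÷ 9,450 = 48.4%, over the 45% base limit.
Reserves = 15,580/1,750 = 8.9 months ≥ 4
Employment 64 ≥ 24 months
DTI 48.4% is within the 45%–49% exception band; checking compensating factors.
Override check — reserves: 8.9 mo (ok); score: 774 (ok).
Both override conditions satisfied; DTI exception granted.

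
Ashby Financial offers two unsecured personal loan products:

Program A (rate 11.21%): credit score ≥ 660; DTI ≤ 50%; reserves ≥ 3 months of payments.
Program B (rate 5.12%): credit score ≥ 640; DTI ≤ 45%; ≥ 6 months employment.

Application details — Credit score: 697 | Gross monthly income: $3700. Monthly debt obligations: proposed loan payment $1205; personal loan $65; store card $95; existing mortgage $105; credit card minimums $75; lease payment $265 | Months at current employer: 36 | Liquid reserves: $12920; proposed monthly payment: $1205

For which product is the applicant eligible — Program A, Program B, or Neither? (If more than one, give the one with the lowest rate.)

Total debts = (1,205 + 65 + 95 + 105 + 75 + 265) = 1,810; DTI = 1,810/3,700 = 48.9%.
Reserves = 12,920/1,205 = 10.7 months.
Program A: score 697 ≥ 660; DTI 48.9% ≤ 50%; reserves 10.7 ≥ 3 mo → qualifies.
Program B: score 697 ≥ 640; DTI 48.9% > 45%; employment 36 ≥ 6 mo → does not qualify.

Program A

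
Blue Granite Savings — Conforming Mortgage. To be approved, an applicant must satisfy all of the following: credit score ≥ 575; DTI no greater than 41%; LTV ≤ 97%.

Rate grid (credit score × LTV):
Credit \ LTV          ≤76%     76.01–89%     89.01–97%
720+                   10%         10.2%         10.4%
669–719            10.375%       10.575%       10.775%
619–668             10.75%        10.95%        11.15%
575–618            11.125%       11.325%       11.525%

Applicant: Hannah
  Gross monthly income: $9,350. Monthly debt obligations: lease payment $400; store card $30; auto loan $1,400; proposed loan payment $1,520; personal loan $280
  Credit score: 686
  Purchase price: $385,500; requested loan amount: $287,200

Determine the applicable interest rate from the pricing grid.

Credit score 686 ≥ 575; Total monthly debts = (400 + 30 + 1,400 + 1,520 + 280) = 3,630. DTI: 3,630 ÷ 9,350 = 38.8%, within the 41% cap
LTV = 287,200/385,500 = 74.5% ≤ 97%
Row: 686 falls in 669–719. Column: 74.5% falls in ≤76%. Rate = 10.375%.

10.375%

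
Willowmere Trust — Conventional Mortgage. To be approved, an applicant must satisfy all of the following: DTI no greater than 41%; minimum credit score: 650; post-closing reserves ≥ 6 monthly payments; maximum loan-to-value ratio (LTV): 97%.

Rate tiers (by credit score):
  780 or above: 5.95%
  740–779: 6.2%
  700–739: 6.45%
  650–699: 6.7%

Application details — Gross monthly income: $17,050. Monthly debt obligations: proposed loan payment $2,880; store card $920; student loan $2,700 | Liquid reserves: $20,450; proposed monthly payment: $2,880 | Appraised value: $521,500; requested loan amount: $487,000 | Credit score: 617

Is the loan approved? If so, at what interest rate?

Credit score 617 < 650 (below minimum)
Total monthly debts = (2,880 + 920 + 2,700) = 6,500. DTI: 6,500 ÷ 17,050 = 38.1%, within the 41% cap
LTV: 487,000 ÷ 521,500 = 93.4%, within 97% cap
Liquid reserves cover 20,450/2,880 = 7.1 months — ≥ 6 required
Not all requirements met → denied.

Denied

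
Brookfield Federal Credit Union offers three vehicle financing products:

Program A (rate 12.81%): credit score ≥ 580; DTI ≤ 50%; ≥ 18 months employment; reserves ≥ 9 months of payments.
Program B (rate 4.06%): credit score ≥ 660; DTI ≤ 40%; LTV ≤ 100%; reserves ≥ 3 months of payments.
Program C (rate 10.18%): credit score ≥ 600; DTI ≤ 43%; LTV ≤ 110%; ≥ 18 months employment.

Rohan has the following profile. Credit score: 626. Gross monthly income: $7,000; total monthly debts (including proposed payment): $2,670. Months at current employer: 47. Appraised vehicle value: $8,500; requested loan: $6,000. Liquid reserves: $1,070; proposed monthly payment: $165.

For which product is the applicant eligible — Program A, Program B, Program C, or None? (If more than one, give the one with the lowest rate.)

DTI = 2,670/7,000 = 38.1%.
LTV = 6,000/8,500 = 70.6%.
Reserves = 1,070/165 = 6.5 months.
Program A: score 626 ≥ 580; DTI 38.1% ≤ 50%; employment 47 ≥ 18 mo; reserves 6.5 < 9 mo → does not qualify.
Program B: score 626 < 660; DTI 38.1% ≤ 40%; LTV 70.6% ≤ 100%; reserves 6.5 ≥ 3 mo → does not qualify.
Program C: score 626 ≥ 600; DTI 38.1% ≤ 43%; LTV 70.6% ≤ 110%; employment 47 ≥ 18 mo → qualifies.

Program C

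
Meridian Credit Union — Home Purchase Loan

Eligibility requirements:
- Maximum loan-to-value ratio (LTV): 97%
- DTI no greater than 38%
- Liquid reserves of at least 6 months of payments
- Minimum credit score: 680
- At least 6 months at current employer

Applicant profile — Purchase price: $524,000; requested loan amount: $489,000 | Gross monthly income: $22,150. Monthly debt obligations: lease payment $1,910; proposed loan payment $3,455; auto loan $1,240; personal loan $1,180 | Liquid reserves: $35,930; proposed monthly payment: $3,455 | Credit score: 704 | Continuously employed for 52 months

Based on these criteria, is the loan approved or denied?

Approved

LTV = 489,000/524,000 = 93.3% ≤ 97%
Total monthly debts = (1,910 + 3,455 + 1,240 + 1,180) = 7,785. DTI = 7,785/22,150 = 35.1% ≤ 38%
Liquid reserves cover 35,930/3,455 = 10.4 months — ≥ 6 required
Credit score 704 ≥ 680 (meets)
Employment 52 ≥ 6 months
All criteria satisfied.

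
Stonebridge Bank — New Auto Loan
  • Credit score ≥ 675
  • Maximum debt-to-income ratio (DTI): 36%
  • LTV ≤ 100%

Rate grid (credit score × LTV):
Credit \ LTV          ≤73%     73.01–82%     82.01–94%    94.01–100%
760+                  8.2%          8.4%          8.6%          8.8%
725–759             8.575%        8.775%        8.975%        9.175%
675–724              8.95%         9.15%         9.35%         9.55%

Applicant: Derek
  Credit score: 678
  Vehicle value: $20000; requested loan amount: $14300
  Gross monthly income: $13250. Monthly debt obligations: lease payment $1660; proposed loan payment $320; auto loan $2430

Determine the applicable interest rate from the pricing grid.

Credit score 678 ≥ 675; Total monthly debts = (1,660 + 320 + 2,430) = 4,410. DTI: 4,410 ÷ 13,250 = 33.3%, within the 36% cap
Loan-to-value = 14,300/20,000 = 71.5% — pass (100% max)
Credit 678 → row 675–724; LTV 71.5% → column ≤73%. Grid cell → 8.95%.

8.95%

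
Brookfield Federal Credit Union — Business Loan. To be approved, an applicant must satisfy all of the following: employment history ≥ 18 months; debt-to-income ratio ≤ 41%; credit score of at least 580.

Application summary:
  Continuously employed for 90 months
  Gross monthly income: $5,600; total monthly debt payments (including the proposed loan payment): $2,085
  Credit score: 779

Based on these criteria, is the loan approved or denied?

Employment 90 ≥ 18 months
DTI = 2,085/5,600 = 37.2% ≤ 41%
Credit score 779 ≥ 580 (meets)
All criteria satisfied.

Approved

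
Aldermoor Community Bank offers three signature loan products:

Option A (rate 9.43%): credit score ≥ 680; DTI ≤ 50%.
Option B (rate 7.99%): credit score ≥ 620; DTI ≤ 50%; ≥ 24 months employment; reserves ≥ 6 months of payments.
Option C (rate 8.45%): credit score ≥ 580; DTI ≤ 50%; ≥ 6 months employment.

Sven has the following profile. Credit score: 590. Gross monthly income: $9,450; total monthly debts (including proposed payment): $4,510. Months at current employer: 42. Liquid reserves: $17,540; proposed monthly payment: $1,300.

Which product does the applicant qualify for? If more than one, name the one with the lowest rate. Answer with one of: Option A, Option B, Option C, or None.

Option C

DTI = 4,510/9,450 = 47.7%.
Reserves = 17,540/1,300 = 13.5 months.
Option A: score 590 < 680; DTI 47.7% ≤ 50% → does not qualify.
Option B: score 590 < 620; DTI 47.7% ≤ 50%; employment 42 ≥ 24 mo; reserves 13.5 ≥ 6 mo → does not qualify.
Option C: score 590 ≥ 580; DTI 47.7% ≤ 50%; employment 42 ≥ 6 mo → qualifies.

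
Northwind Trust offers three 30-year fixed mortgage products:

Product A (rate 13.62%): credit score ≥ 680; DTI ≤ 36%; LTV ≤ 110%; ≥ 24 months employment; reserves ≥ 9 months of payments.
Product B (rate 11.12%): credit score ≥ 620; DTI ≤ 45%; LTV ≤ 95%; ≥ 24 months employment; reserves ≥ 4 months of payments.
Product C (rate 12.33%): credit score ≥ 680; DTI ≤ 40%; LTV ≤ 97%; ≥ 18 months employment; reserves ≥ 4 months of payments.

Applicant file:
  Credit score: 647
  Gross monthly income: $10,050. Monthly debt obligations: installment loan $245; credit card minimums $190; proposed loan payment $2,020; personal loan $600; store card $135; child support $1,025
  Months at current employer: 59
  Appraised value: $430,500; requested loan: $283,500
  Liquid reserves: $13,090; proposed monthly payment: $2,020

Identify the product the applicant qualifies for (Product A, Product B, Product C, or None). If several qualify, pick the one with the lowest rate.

Product B

Total debts = (245 + 190 + 2,020 + 600 + 135 + 1,025) = 4,215; DTI = 4,215/10,050 = 41.9%.
LTV = 283,500/430,500 = 65.9%.
Reserves = 13,090/2,020 = 6.5 months.
Product A: score 647 < 680; DTI 41.9% > 36%; LTV 65.9% ≤ 110%; employment 59 ≥ 24 mo; reserves 6.5 < 9 mo → does not qualify.
Product B: score 647 ≥ 620; DTI 41.9% ≤ 45%; LTV 65.9% ≤ 95%; employment 59 ≥ 24 mo; reserves 6.5 ≥ 4 mo → qualifies.
Product C: score 647 < 680; DTI 41.9% > 40%; LTV 65.9% ≤ 97%; employment 59 ≥ 18 mo; reserves 6.5 ≥ 4 mo → does not qualify.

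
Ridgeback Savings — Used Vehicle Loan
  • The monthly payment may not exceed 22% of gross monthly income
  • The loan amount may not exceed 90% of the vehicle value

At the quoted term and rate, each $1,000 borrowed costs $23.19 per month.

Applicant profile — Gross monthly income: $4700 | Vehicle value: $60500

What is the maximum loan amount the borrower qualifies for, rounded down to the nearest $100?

Payment cap: 22% × $4,700 = $1,034/month.
At $23.19 per $1,000, that supports 1,034/23.19 × 1,000 ≈ $44,588 → $44,500.
LTV cap: 90% × $60,500 = $54,450 → $54,400.
Binding constraint: payment-to-income.

$44,500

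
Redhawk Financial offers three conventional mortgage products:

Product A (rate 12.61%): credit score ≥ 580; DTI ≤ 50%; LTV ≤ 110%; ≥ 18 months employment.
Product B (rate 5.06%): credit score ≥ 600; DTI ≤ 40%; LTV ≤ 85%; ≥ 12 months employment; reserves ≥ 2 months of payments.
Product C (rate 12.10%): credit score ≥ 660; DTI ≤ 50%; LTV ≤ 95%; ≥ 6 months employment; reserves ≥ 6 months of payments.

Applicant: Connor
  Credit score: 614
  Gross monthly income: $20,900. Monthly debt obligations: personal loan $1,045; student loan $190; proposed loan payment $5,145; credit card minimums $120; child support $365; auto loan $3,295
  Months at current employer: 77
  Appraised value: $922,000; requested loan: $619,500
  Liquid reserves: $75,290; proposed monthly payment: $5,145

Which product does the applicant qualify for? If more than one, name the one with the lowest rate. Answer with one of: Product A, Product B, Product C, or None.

Total debts = (1,045 + 190 + 5,145 + 120 + 365 + 3,295) = 10,160; DTI = 10,160/20,900 = 48.6%.
LTV = 619,500/922,000 = 67.2%.
Reserves = 75,290/5,145 = 14.6 months.
Product A: score 614 ≥ 580; DTI 48.6% ≤ 50%; LTV 67.2% ≤ 110%; employment 77 ≥ 18 mo → qualifies.
Product B: score 614 ≥ 600; DTI 48.6% > 40%; LTV 67.2% ≤ 85%; employment 77 ≥ 12 mo; reserves 14.6 ≥ 2 mo → does not qualify.
Product C: score 614 < 660; DTI 48.6% ≤ 50%; LTV 67.2% ≤ 95%; employment 77 ≥ 6 mo; reserves 14.6 ≥ 6 mo → does not qualify.

Product A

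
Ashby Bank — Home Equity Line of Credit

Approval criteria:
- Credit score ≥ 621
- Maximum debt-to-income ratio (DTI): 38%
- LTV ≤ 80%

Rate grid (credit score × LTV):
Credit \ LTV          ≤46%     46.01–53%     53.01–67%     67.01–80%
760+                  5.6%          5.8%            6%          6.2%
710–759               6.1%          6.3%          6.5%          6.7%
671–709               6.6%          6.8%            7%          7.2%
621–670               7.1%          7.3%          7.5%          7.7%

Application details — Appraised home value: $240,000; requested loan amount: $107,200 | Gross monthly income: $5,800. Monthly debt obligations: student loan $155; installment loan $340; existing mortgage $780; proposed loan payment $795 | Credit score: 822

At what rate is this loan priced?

Credit score 822 ≥ 621; Total monthly debts = (155 + 340 + 780 + 795) = 2,070. Debt-to-income = 2,070/5,800 = 35.7% — meets 38% limit
LTV = 107,200/240,000 = 44.7% ≤ 80%
Credit 822 → row 760+; LTV 44.7% → column ≤46%. Grid cell → 5.6%.

5.6%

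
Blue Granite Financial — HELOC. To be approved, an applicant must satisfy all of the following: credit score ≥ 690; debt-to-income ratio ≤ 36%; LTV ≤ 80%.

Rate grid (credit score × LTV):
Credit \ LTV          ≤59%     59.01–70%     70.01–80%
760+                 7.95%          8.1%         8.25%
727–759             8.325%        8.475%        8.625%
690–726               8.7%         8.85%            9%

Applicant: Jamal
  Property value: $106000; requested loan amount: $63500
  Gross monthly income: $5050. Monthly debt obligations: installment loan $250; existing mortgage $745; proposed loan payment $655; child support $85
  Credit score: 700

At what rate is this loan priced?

Credit score 700 ≥ 690; Total monthly debts = (250 + 745 + 655 + 85) = 1,735. DTI = 1,735/5,050 = 34.4% ≤ 36%
LTV = 63,500/106,000 = 59.9% ≤ 80%
Credit 700 → row 690–726; LTV 59.9% → column 59.01–70%. Grid cell → 8.85%.

8.85%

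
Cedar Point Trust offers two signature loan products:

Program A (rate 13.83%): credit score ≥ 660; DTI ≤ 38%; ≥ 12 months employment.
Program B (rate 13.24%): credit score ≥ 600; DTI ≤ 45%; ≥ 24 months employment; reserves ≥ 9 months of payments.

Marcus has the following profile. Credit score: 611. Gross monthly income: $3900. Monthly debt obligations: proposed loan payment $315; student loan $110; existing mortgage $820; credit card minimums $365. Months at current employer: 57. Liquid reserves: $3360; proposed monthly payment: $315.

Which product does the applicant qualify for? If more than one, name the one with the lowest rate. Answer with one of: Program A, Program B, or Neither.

Program B

Total debts = (315 + 110 + 820 + 365) = 1,610; DTI = 1,610/3,900 = 41.3%.
Reserves = 3,360/315 = 10.7 months.
Program A: score 611 < 660; DTI 41.3% > 38%; employment 57 ≥ 12 mo → does not qualify.
Program B: score 611 ≥ 600; DTI 41.3% ≤ 45%; employment 57 ≥ 24 mo; reserves 10.7 ≥ 9 mo → qualifies.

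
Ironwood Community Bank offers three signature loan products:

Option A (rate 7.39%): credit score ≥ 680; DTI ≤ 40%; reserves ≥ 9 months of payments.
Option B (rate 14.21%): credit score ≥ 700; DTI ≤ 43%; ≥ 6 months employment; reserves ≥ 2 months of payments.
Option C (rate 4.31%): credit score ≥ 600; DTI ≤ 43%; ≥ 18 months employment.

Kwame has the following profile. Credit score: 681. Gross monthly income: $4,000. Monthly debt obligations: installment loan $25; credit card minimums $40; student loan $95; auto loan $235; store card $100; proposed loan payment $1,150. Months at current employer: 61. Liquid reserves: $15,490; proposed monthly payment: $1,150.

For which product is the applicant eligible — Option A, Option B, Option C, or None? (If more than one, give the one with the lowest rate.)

Option C

Total debts = (25 + 40 + 95 + 235 + 100 + 1,150) = 1,645; DTI = 1,645/4,000 = 41.1%.
Reserves = 15,490/1,150 = 13.5 months.
Option A: score 681 ≥ 680; DTI 41.1% > 40%; reserves 13.5 ≥ 9 mo → does not qualify.
Option B: score 681 < 700; DTI 41.1% ≤ 43%; employment 61 ≥ 6 mo; reserves 13.5 ≥ 2 mo → does not qualify.
Option C: score 681 ≥ 600; DTI 41.1% ≤ 43%; employment 61 ≥ 18 mo → qualifies.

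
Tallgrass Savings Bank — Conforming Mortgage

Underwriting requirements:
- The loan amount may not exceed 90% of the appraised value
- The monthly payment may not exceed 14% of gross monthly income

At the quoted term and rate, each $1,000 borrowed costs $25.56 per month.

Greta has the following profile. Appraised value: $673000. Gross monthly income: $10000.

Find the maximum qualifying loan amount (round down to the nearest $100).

Payment cap: 14% × $10,000 = $1,400/month.
At $25.56 per $1,000, that supports 1,400/25.56 × 1,000 ≈ $54,773 → $54,700.
LTV cap: 90% × $673,000 = $605,700 → $605,700.
Binding constraint: payment-to-income.

$54,700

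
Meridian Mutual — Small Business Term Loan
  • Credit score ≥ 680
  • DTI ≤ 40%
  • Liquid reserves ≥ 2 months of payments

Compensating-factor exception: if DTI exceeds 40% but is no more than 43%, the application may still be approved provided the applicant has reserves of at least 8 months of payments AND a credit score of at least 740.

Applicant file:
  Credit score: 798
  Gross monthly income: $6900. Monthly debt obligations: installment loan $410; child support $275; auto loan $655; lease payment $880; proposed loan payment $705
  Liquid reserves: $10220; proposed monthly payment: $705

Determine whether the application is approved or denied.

Credit score 798 ≥ 680 (meets base)
Total debts = (410 + 275 + 655 + 880 + 705) = 2,925. DTI = 2,925/6,900 = 42.4% > 40% — standard DTI limit exceeded.
Reserves: 10,220 ÷ 705 = 14.5 months (meets 2-month minimum)
DTI 42.4% is within the 40%–43% exception band; checking compensating factors.
Reserves 14.5 ≥ 8 months; credit score 798 ≥ 740.
Both compensating conditions met → exception applies.

Approved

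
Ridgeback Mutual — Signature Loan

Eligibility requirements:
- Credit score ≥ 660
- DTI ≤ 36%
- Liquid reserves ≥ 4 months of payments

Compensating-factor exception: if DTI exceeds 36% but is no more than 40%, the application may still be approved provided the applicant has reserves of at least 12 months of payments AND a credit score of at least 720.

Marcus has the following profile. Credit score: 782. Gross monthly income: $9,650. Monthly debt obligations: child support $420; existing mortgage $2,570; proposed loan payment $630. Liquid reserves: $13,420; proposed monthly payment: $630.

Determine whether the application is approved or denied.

Approved

Credit score 782 ≥ 660 (meets base)
Total debts = (420 + 2,570 + 630) = 3,620. DTI = 3,620/9,650 = 37.5% > 36% — standard DTI limit exceeded.
Reserves: 13,420 ÷ 630 = 21.3 months (meets 4-month minimum)
DTI 37.5% is within the 36%–40% exception band; checking compensating factors.
Reserves 21.3 ≥ 12 months; credit score 782 ≥ 720.
Both override conditions satisfied; DTI exception granted.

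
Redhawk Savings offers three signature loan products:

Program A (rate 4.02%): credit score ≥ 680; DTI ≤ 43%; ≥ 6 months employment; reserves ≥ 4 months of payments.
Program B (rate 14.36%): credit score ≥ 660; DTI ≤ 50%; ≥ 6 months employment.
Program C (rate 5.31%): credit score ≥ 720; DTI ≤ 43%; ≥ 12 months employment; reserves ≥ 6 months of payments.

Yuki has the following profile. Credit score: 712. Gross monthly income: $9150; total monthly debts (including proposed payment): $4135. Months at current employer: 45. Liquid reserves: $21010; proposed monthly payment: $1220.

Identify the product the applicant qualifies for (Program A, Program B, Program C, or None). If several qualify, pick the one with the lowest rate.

Program B

DTI = 4,135/9,150 = 45.2%.
Reserves = 21,010/1,220 = 17.2 months.
Program A: score 712 ≥ 680; DTI 45.2% > 43%; employment 45 ≥ 6 mo; reserves 17.2 ≥ 4 mo → does not qualify.
Program B: score 712 ≥ 660; DTI 45.2% ≤ 50%; employment 45 ≥ 6 mo → qualifies.
Program C: score 712 < 720; DTI 45.2% > 43%; employment 45 ≥ 12 mo; reserves 17.2 ≥ 6 mo → does not qualify.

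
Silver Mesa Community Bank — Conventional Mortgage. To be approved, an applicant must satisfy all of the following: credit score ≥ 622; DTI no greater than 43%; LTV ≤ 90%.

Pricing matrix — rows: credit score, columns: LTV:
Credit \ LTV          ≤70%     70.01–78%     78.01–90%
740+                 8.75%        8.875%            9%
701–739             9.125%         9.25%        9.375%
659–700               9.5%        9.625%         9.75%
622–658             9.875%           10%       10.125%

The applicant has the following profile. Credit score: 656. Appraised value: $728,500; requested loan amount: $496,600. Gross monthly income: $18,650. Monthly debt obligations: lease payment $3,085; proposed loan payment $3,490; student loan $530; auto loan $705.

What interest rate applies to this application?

9.875%

Credit score 656 ≥ 622; Total monthly debts = (3,085 + 3,490 + 530 + 705) = 7,810. DTI = 7,810/18,650 = 41.9% ≤ 43%
LTV: 496,600 ÷ 728,500 = 68.2%, within 90% cap
Credit 656 → row 622–658; LTV 68.2% → column ≤70%. Grid cell → 9.875%.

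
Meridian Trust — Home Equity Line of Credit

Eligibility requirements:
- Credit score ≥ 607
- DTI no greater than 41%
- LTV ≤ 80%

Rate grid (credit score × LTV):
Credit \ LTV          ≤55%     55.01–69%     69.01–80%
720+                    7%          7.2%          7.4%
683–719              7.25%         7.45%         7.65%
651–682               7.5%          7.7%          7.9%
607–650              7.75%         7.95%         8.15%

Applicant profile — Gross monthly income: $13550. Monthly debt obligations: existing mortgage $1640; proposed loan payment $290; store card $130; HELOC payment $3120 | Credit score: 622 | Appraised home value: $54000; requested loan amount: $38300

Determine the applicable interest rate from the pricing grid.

Credit score 622 ≥ 607; Total monthly debts = (1,640 + 290 + 130 + 3,120) = 5,180. DTI: 5,180 ÷ 13,550 = 38.2%, within the 41% cap
Loan-to-value = 38,300/54,000 = 70.9% — pass (80% max)
Credit 622 → row 607–650; LTV 70.9% → column 69.01–80%. Grid cell → 8.15%.

8.15%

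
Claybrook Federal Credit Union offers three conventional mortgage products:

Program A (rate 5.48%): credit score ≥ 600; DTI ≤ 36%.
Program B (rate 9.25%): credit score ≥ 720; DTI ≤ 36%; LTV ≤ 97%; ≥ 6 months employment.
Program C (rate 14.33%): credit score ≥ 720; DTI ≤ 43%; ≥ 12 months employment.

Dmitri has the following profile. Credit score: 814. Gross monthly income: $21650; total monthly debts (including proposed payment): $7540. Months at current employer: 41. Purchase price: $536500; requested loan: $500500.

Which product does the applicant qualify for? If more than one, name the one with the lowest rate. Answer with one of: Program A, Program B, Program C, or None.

DTI = 7,540/21,650 = 34.8%.
LTV = 500,500/536,500 = 93.3%.
Program A: score 814 ≥ 600; DTI 34.8% ≤ 36% → qualifies.
Program B: score 814 ≥ 720; DTI 34.8% ≤ 36%; LTV 93.3% ≤ 97%; employment 41 ≥ 6 mo → qualifies.
Program C: score 814 ≥ 720; DTI 34.8% ≤ 43%; employment 41 ≥ 12 mo → qualifies.
Qualifying: Program A, Program B, Program C. Lowest rate is 5.48% → Program A.

Program A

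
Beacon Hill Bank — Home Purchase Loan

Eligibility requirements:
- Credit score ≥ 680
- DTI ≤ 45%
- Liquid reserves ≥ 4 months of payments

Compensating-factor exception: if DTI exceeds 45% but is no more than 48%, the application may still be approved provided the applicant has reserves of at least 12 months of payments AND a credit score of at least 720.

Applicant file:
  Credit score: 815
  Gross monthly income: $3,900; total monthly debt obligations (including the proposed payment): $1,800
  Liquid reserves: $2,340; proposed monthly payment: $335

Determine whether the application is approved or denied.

Credit score 815 ≥ 680 (meets base)
DTI: 1,800 ÷ 3,900 = 46.2%, over the 45% base limit.
Reserves = 2,340/335 = 7.0 months ≥ 4
46.2% falls in the override range (45%–48%), so the compensating-factor test applies.
Reserves 7.0 < 12 months; credit score 815 ≥ 720.
Override conditions not both satisfied; exception does not apply.

Denied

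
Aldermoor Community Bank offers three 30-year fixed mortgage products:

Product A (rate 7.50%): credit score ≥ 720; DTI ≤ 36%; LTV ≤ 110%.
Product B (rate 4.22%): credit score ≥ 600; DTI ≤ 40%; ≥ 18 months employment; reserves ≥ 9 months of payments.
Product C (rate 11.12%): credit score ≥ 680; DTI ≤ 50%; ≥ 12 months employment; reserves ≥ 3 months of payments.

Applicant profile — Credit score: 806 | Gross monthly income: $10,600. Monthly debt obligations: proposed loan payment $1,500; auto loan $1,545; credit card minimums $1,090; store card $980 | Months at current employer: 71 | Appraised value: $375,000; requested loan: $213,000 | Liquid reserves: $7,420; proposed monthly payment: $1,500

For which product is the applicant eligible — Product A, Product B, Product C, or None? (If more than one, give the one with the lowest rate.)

Product C

Total debts = (1,500 + 1,545 + 1,090 + 980) = 5,115; DTI = 5,115/10,600 = 48.3%.
LTV = 213,000/375,000 = 56.8%.
Reserves = 7,420/1,500 = 4.9 months.
Product A: score 806 ≥ 720; DTI 48.3% > 36%; LTV 56.8% ≤ 110% → does not qualify.
Product B: score 806 ≥ 600; DTI 48.3% > 40%; employment 71 ≥ 18 mo; reserves 4.9 < 9 mo → does not qualify.
Product C: score 806 ≥ 680; DTI 48.3% ≤ 50%; employment 71 ≥ 12 mo; reserves 4.9 ≥ 3 mo → qualifies.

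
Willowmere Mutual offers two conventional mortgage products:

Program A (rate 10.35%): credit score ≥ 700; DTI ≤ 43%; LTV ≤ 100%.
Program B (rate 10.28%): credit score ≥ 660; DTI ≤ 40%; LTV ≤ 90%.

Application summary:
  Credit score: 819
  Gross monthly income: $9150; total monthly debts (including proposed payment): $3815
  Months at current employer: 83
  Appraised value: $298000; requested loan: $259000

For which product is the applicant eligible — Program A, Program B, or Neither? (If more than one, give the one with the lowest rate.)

DTI = 3,815/9,150 = 41.7%.
LTV = 259,000/298,000 = 86.9%.
Program A: score 819 ≥ 700; DTI 41.7% ≤ 43%; LTV 86.9% ≤ 100% → qualifies.
Program B: score 819 ≥ 660; DTI 41.7% > 40%; LTV 86.9% ≤ 90% → does not qualify.

Program A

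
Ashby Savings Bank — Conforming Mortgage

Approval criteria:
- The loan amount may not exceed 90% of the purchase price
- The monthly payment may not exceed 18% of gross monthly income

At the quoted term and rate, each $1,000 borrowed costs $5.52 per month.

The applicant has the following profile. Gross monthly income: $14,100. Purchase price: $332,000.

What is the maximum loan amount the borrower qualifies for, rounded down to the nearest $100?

Payment cap: 18% × $14,100 = $2,538/month.
At $5.52 per $1,000, that supports 2,538/5.52 × 1,000 ≈ $459,782 → $459,700.
LTV cap: 90% × $332,000 = $298,800 → $298,800.
Binding constraint: loan-to-value.

$298,800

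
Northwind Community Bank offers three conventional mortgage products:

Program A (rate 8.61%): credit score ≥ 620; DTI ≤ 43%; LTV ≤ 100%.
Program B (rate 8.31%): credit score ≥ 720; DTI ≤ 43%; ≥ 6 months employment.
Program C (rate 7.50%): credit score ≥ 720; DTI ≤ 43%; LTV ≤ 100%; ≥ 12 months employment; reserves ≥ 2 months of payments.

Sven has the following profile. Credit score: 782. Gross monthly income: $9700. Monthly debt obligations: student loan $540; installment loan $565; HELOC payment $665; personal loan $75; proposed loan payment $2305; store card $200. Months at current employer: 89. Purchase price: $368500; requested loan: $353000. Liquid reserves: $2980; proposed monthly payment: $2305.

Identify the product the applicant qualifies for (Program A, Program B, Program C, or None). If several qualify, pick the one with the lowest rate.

None

Total debts = (540 + 565 + 665 + 75 + 2,305 + 200) = 4,350; DTI = 4,350/9,700 = 44.8%.
LTV = 353,000/368,500 = 95.8%.
Reserves = 2,980/2,305 = 1.3 months.
Program A: score 782 ≥ 620; DTI 44.8% > 43%; LTV 95.8% ≤ 100% → does not qualify.
Program B: score 782 ≥ 720; DTI 44.8% > 43%; employment 89 ≥ 6 mo → does not qualify.
Program C: score 782 ≥ 720; DTI 44.8% > 43%; LTV 95.8% ≤ 100%; employment 89 ≥ 12 mo; reserves 1.3 < 2 mo → does not qualify.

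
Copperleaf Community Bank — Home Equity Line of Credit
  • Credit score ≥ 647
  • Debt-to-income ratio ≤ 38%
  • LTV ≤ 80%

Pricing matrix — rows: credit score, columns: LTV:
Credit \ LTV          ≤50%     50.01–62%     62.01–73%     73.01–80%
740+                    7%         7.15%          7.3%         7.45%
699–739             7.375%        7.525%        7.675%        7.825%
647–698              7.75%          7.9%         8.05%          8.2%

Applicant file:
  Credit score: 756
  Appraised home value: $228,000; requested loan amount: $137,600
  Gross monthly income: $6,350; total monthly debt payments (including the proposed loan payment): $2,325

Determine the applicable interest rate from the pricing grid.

7.15%

Credit score 756 ≥ 647; DTI: 2,325 ÷ 6,350 = 36.6%, within the 38% cap
LTV: 137,600 ÷ 228,000 = 60.4%, within 80% cap
Row: 756 falls in 740+. Column: 60.4% falls in 50.01–62%. Rate = 7.15%.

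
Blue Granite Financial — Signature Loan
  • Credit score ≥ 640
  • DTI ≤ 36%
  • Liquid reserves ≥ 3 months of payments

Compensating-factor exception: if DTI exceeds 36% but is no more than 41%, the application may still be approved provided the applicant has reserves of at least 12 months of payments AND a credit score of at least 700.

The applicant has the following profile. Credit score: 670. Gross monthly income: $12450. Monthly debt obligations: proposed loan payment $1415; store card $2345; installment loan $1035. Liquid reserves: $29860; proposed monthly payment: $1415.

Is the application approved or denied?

Denied

Credit score 670 ≥ 640 (meets base)
Total debts = (1,415 + 2,345 + 1,035) = 4,795. DTI: 4,795 ÷ 12,450 = 38.5%, over the 36% base limit.
Reserves: 29,860 ÷ 1,415 = 21.1 months (meets 3-month minimum)
38.5% falls in the override range (36%–41%), so the compensating-factor test applies.
Override check — reserves: 21.1 mo (ok); score: 670 (below 700).
Override conditions not both satisfied; exception does not apply.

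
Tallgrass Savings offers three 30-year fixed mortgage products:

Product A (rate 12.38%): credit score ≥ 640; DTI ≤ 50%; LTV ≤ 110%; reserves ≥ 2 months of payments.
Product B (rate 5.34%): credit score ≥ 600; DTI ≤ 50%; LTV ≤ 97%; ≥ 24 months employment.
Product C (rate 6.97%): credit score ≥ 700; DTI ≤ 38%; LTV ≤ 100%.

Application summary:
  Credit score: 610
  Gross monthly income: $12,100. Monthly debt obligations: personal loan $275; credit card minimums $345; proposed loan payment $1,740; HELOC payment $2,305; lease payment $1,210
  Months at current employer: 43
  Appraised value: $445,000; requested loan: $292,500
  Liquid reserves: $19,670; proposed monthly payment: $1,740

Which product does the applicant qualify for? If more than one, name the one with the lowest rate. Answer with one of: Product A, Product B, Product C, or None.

Product B

Total debts = (275 + 345 + 1,740 + 2,305 + 1,210) = 5,875; DTI = 5,875/12,100 = 48.6%.
LTV = 292,500/445,000 = 65.7%.
Reserves = 19,670/1,740 = 11.3 months.
Product A: score 610 < 640; DTI 48.6% ≤ 50%; LTV 65.7% ≤ 110%; reserves 11.3 ≥ 2 mo → does not qualify.
Product B: score 610 ≥ 600; DTI 48.6% ≤ 50%; LTV 65.7% ≤ 97%; employment 43 ≥ 24 mo → qualifies.
Product C: score 610 < 700; DTI 48.6% > 38%; LTV 65.7% ≤ 100% → does not qualify.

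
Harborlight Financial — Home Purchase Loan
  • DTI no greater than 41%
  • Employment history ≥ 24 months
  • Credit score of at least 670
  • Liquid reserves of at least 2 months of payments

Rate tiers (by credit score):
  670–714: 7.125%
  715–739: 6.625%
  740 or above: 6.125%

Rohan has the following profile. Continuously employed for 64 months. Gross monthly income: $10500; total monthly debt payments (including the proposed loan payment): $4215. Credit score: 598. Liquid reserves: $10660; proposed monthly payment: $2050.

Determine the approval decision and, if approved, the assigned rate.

Credit score 598 < 670 (below minimum)
Reserves: 10,660 ÷ 2,050 = 5.2 months (meets 2-month minimum)
Employment 64 ≥ 24 months
DTI: 4,215 ÷ 10,500 = 40.1%, within the 41% cap
Not all requirements met → denied.

Denied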